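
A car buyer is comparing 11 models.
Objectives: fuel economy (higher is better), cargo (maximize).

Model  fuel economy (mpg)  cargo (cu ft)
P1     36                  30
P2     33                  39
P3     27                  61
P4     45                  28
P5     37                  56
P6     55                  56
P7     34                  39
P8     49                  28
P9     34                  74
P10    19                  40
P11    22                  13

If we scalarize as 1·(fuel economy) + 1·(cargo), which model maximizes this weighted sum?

P1: 1·36 + 1·30 = 66
P2: 1·33 + 1·39 = 72
P3: 1·27 + 1·61 = 88
P4: 1·45 + 1·28 = 73
P5: 1·37 + 1·56 = 93
P6: 1·55 + 1·56 = 111
P7: 1·34 + 1·39 = 73
P8: 1·49 + 1·28 = 77
P9: 1·34 + 1·74 = 108
P10: 1·19 + 1·40 = 59
P11: 1·22 + 1·13 = 35
Highest: P6 at 111.

P6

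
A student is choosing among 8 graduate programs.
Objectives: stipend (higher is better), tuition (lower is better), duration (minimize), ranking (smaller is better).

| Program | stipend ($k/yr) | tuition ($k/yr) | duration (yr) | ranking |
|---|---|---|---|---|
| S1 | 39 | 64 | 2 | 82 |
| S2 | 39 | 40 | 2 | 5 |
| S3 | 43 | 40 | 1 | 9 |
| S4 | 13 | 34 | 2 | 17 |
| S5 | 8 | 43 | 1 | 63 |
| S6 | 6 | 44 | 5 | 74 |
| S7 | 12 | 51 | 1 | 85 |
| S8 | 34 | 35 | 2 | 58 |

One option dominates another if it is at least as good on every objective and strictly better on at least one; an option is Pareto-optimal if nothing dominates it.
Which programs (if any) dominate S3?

S1: worse on stipend (39 vs 43).
S2: worse on stipend (39 vs 43).
S4: worse on stipend (13 vs 43).
S5: worse on stipend (8 vs 43).
S6: worse on stipend (6 vs 43).
S7: worse on stipend (12 vs 43).
S8: worse on stipend (34 vs 43).
No option dominates S3.

none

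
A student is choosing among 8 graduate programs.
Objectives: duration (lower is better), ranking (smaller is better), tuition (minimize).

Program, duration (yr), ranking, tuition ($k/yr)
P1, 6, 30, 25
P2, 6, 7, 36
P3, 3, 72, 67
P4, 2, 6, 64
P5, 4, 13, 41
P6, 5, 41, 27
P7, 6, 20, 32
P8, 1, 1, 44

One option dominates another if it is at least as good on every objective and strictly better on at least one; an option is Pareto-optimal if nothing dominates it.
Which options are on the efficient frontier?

P1: not dominated (best tuition).
P2: not dominated.
P3: dominated by P4 (duration 2≤3, ranking 6≤72, tuition 64≤67).
P4: dominated by P8 (duration 1≤2, ranking 1≤6, tuition 44≤64).
P5: not dominated.
P6: not dominated.
P7: not dominated.
P8: not dominated (best duration).

P1, P2, P5, P6, P7, P8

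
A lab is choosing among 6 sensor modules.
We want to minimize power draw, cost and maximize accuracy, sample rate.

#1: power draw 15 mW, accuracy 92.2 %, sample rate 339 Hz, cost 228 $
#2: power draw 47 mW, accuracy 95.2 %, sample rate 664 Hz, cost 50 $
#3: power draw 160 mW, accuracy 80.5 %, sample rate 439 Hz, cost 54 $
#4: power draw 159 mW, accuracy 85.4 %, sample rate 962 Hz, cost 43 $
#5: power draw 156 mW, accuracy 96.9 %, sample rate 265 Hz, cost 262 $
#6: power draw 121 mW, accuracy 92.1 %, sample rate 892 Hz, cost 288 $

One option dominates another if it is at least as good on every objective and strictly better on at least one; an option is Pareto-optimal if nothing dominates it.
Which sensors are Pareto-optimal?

#1: not dominated (best power draw).
#2: not dominated.
#3: dominated by #2 (power draw 47≤160, accuracy 95.2≥80.5, sample rate 664≥439, cost 50≤54).
#4: not dominated (best sample rate).
#5: not dominated (best accuracy).
#6: not dominated.

#1, #2, #4, #5, #6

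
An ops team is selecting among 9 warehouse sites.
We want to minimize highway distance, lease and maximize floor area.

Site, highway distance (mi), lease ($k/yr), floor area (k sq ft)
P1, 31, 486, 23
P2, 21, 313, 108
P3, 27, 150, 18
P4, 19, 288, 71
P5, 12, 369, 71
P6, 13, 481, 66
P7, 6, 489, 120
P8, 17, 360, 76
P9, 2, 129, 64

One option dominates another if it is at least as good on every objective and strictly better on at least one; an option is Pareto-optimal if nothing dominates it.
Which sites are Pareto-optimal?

P2, P4, P5, P7, P8, P9

P1: dominated by P2 (highway distance 21≤31, lease 313≤486, floor area 108≥23).
P2: not dominated.
P3: dominated by P9 (highway distance 2≤27, lease 129≤150, floor area 64≥18).
P4: not dominated.
P5: not dominated.
P6: dominated by P5 (highway distance 12≤13, lease 369≤481, floor area 71≥66).
P7: not dominated (best floor area).
P8: not dominated.
P9: not dominated (best highway distance).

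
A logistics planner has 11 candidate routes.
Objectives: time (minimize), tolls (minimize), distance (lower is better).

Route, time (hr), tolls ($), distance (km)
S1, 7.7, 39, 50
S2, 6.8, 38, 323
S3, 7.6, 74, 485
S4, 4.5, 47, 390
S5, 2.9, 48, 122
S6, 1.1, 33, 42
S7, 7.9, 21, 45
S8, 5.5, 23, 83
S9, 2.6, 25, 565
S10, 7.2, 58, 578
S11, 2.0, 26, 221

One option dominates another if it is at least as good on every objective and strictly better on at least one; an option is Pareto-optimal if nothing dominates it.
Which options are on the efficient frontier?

S6, S7, S8, S9, S11

S1: dominated by S6 (time 1.1≤7.7, tolls 33≤39, distance 42≤50).
S2: dominated by S6 (time 1.1≤6.8, tolls 33≤38, distance 42≤323).
S3: dominated by S2 (time 6.8≤7.6, tolls 38≤74, distance 323≤485).
S4: dominated by S6 (time 1.1≤4.5, tolls 33≤47, distance 42≤390).
S5: dominated by S6 (time 1.1≤2.9, tolls 33≤48, distance 42≤122).
S6: not dominated (best time).
S7: not dominated (best tolls).
S8: not dominated.
S9: not dominated.
S10: dominated by S2 (time 6.8≤7.2, tolls 38≤58, distance 323≤578).
S11: not dominated.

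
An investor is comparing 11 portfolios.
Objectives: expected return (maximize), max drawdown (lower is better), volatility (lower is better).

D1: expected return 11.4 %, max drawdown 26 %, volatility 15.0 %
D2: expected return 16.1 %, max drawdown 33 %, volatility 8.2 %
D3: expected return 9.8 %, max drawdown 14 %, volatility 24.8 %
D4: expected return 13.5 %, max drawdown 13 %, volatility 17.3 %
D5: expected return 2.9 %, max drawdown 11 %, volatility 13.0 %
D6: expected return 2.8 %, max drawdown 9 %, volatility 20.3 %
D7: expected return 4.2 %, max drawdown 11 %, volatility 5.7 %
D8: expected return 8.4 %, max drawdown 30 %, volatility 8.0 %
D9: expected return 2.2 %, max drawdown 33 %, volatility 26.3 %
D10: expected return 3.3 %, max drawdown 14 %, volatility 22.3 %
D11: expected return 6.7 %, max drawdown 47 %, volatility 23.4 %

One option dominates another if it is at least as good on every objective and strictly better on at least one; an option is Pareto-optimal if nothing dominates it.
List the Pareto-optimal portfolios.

D1: not dominated.
D2: not dominated (best expected return).
D3: dominated by D4 (expected return 13.5≥9.8, max drawdown 13≤14, volatility 17.3≤24.8).
D4: not dominated.
D5: dominated by D7 (expected return 4.2≥2.9, max drawdown 11≤11, volatility 5.7≤13.0).
D6: not dominated (best max drawdown).
D7: not dominated (best volatility).
D8: not dominated.
D9: dominated by D1 (expected return 11.4≥2.2, max drawdown 26≤33, volatility 15.0≤26.3).
D10: dominated by D4 (expected return 13.5≥3.3, max drawdown 13≤14, volatility 17.3≤22.3).
D11: dominated by D1 (expected return 11.4≥6.7, max drawdown 26≤47, volatility 15.0≤23.4).

D1, D2, D4, D6, D7, D8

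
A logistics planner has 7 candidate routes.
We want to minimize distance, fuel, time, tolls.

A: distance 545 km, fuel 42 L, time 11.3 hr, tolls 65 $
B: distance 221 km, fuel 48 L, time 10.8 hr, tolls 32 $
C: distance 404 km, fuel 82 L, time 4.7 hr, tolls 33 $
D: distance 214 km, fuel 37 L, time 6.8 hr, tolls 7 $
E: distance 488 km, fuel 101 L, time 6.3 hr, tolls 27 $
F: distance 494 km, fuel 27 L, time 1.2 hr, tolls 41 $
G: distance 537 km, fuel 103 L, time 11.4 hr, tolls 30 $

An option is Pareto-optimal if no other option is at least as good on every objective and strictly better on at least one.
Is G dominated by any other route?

D vs G: distance 214≤537, fuel 37≤103, time 6.8≤11.4, tolls 7≤30 — D is at least as good on every objective and strictly better on at least one, so D dominates G.

Yes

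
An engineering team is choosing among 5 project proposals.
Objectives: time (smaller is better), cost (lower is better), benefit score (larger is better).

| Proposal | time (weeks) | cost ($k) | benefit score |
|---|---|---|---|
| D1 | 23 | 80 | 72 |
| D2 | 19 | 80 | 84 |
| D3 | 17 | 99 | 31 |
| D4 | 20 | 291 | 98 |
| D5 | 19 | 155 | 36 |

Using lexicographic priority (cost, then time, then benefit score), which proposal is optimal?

First minimize cost: best is 80, kept {D1, D2}.
Then minimize time: best is 19, kept {D2}.

D2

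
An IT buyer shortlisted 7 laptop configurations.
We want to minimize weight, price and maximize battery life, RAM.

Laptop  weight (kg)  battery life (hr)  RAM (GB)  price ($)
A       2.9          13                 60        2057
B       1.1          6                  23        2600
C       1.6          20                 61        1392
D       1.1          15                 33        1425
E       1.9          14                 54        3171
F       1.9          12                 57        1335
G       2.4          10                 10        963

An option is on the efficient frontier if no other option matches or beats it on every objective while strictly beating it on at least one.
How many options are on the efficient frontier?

A: dominated by C (weight 1.6≤2.9, battery life 20≥13, RAM 61≥60, price 1392≤2057).
B: dominated by D (weight 1.1≤1.1, battery life 15≥6, RAM 33≥23, price 1425≤2600).
C: not dominated (best battery life).
D: not dominated.
E: dominated by C (weight 1.6≤1.9, battery life 20≥14, RAM 61≥54, price 1392≤3171).
F: not dominated.
G: not dominated (best price).
Pareto-optimal: C, D, F, G → 4.

4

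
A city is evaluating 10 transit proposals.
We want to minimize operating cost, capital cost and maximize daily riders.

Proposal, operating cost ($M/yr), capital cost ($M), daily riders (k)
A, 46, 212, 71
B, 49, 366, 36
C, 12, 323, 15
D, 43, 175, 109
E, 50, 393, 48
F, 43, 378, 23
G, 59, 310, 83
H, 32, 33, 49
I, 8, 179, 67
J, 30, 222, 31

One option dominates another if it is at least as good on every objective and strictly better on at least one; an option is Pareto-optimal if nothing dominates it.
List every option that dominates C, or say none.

I

I: operating cost 8≤12, capital cost 179≤323, daily riders 67≥15 — dominates C.
Others (A, B, D, E, F, G, H, J) are each worse than C on at least one objective.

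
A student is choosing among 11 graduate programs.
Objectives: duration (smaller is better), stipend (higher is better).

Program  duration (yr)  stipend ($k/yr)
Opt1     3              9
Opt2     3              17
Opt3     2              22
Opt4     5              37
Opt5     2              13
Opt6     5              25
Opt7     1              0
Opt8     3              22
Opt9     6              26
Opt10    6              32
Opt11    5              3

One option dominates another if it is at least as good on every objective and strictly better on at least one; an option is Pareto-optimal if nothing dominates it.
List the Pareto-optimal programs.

Opt3, Opt4, Opt7

Opt1: dominated by Opt2 (duration 3≤3, stipend 17≥9).
Opt2: dominated by Opt3 (duration 2≤3, stipend 22≥17).
Opt3: not dominated.
Opt4: not dominated (best stipend).
Opt5: dominated by Opt3 (duration 2≤2, stipend 22≥13).
Opt6: dominated by Opt4 (duration 5≤5, stipend 37≥25).
Opt7: not dominated (best duration).
Opt8: dominated by Opt3 (duration 2≤3, stipend 22≥22).
Opt9: dominated by Opt4 (duration 5≤6, stipend 37≥26).
Opt10: dominated by Opt4 (duration 5≤6, stipend 37≥32).
Opt11: dominated by Opt1 (duration 3≤5, stipend 9≥3).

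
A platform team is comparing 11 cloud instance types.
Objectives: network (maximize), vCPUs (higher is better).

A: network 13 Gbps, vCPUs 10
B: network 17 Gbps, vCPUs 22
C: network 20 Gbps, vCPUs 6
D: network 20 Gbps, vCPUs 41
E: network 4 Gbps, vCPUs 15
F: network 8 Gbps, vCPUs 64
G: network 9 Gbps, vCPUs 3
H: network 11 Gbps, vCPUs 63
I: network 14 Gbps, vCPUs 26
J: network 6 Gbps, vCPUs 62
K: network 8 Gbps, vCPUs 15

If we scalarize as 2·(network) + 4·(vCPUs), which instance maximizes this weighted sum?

H

A: 2·13 + 4·10 = 66
B: 2·17 + 4·22 = 122
C: 2·20 + 4·6 = 64
D: 2·20 + 4·41 = 204
E: 2·4 + 4·15 = 68
F: 2·8 + 4·64 = 272
G: 2·9 + 4·3 = 30
H: 2·11 + 4·63 = 274
I: 2·14 + 4·26 = 132
J: 2·6 + 4·62 = 260
K: 2·8 + 4·15 = 76
Highest: H at 274.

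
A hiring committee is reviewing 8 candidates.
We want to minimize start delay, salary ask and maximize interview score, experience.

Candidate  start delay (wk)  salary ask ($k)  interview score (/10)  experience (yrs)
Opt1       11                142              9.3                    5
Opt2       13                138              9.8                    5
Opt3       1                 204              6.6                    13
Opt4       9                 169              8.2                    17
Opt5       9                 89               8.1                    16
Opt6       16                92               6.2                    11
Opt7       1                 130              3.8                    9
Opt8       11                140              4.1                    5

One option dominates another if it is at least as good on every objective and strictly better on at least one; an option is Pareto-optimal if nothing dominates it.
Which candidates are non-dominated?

Opt1, Opt2, Opt3, Opt4, Opt5, Opt7

Opt1: not dominated.
Opt2: not dominated (best interview score).
Opt3: not dominated.
Opt4: not dominated (best experience).
Opt5: not dominated (best salary ask).
Opt6: dominated by Opt5 (start delay 9≤16, salary ask 89≤92, interview score 8.1≥6.2, experience 16≥11).
Opt7: not dominated.
Opt8: dominated by Opt5 (start delay 9≤11, salary ask 89≤140, interview score 8.1≥4.1, experience 16≥5).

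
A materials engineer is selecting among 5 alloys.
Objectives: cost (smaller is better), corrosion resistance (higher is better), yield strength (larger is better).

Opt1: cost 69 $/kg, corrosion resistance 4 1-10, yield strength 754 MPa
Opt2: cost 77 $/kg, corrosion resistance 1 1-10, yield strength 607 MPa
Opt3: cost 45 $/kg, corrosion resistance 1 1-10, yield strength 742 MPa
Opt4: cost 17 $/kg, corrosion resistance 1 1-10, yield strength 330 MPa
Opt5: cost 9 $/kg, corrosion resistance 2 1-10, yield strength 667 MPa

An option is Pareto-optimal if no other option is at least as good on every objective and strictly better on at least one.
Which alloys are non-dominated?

Opt1, Opt3, Opt5

Opt1: not dominated (best corrosion resistance).
Opt2: dominated by Opt1 (cost 69≤77, corrosion resistance 4≥1, yield strength 754≥607).
Opt3: not dominated.
Opt4: dominated by Opt5 (cost 9≤17, corrosion resistance 2≥1, yield strength 667≥330).
Opt5: not dominated (best cost).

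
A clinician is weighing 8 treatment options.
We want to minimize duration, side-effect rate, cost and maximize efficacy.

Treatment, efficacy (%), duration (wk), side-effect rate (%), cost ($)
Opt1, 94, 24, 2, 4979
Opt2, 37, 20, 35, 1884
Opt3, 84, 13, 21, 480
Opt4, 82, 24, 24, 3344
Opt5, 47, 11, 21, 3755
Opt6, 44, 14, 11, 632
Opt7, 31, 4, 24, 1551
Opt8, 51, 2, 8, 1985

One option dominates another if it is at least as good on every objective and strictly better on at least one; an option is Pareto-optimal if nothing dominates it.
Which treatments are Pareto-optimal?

Opt1: not dominated (best efficacy).
Opt2: dominated by Opt3 (efficacy 84≥37, duration 13≤20, side-effect rate 21≤35, cost 480≤1884).
Opt3: not dominated (best cost).
Opt4: dominated by Opt3 (efficacy 84≥82, duration 13≤24, side-effect rate 21≤24, cost 480≤3344).
Opt5: dominated by Opt8 (efficacy 51≥47, duration 2≤11, side-effect rate 8≤21, cost 1985≤3755).
Opt6: not dominated.
Opt7: not dominated.
Opt8: not dominated (best duration).

Opt1, Opt3, Opt6, Opt7, Opt8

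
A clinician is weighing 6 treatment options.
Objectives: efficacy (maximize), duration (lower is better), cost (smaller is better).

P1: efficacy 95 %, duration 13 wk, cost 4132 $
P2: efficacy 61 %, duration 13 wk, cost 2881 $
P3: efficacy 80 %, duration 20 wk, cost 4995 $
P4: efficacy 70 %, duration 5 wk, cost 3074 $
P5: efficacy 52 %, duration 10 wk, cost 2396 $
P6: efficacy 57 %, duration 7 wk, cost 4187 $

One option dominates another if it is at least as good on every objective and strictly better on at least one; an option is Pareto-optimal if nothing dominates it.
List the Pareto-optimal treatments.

P1, P2, P4, P5

P1: not dominated (best efficacy).
P2: not dominated.
P3: dominated by P1 (efficacy 95≥80, duration 13≤20, cost 4132≤4995).
P4: not dominated (best duration).
P5: not dominated (best cost).
P6: dominated by P4 (efficacy 70≥57, duration 5≤7, cost 3074≤4187).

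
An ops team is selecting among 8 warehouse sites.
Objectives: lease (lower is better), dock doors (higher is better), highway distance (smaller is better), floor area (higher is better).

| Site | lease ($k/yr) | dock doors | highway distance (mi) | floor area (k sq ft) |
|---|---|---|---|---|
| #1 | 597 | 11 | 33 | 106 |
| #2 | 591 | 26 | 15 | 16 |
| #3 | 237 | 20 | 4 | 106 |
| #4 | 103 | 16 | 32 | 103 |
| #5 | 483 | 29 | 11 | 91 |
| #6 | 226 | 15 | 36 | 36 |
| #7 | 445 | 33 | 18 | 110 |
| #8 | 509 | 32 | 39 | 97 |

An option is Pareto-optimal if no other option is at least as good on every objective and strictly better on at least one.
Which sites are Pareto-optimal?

#3, #4, #5, #7

#1: dominated by #3 (lease 237≤597, dock doors 20≥11, highway distance 4≤33, floor area 106≥106).
#2: dominated by #5 (lease 483≤591, dock doors 29≥26, highway distance 11≤15, floor area 91≥16).
#3: not dominated (best highway distance).
#4: not dominated (best lease).
#5: not dominated.
#6: dominated by #4 (lease 103≤226, dock doors 16≥15, highway distance 32≤36, floor area 103≥36).
#7: not dominated (best dock doors).
#8: dominated by #7 (lease 445≤509, dock doors 33≥32, highway distance 18≤39, floor area 110≥97).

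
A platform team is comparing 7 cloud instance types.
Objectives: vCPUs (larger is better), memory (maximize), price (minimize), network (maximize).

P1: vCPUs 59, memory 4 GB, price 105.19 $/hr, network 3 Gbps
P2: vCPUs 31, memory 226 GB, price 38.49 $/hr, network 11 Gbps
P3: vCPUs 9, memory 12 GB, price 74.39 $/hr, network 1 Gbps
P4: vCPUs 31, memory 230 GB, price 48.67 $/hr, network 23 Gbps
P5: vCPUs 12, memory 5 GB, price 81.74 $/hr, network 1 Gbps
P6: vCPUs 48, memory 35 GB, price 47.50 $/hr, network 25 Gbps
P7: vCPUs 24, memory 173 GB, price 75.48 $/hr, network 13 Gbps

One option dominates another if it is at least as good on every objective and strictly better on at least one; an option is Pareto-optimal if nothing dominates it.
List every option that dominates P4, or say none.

P1: worse on memory (4 vs 230).
P2: worse on memory (226 vs 230).
P3: worse on vCPUs (9 vs 31).
P5: worse on vCPUs (12 vs 31).
P6: worse on memory (35 vs 230).
P7: worse on vCPUs (24 vs 31).
No option dominates P4.

none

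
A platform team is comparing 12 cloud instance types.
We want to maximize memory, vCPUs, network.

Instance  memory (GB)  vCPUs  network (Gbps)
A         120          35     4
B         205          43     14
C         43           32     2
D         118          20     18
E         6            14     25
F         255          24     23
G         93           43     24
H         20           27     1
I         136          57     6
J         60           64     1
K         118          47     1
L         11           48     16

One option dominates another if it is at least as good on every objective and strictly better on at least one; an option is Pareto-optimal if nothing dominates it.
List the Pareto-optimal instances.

A: dominated by B (memory 205≥120, vCPUs 43≥35, network 14≥4).
B: not dominated.
C: dominated by A (memory 120≥43, vCPUs 35≥32, network 4≥2).
D: dominated by F (memory 255≥118, vCPUs 24≥20, network 23≥18).
E: not dominated (best network).
F: not dominated (best memory).
G: not dominated.
H: dominated by A (memory 120≥20, vCPUs 35≥27, network 4≥1).
I: not dominated.
J: not dominated (best vCPUs).
K: dominated by I (memory 136≥118, vCPUs 57≥47, network 6≥1).
L: not dominated.

B, E, F, G, I, J, L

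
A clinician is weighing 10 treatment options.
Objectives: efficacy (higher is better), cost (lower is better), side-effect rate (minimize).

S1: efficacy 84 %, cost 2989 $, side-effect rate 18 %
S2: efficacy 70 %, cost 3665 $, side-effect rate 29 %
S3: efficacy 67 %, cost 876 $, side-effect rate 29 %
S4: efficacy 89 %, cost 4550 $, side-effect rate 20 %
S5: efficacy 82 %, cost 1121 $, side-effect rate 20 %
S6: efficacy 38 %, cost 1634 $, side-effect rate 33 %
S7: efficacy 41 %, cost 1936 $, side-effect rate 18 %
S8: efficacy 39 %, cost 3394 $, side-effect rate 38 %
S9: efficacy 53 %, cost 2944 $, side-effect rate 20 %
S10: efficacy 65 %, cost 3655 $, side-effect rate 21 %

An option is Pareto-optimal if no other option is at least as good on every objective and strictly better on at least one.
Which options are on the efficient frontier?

S1: not dominated.
S2: dominated by S1 (efficacy 84≥70, cost 2989≤3665, side-effect rate 18≤29).
S3: not dominated (best cost).
S4: not dominated (best efficacy).
S5: not dominated.
S6: dominated by S3 (efficacy 67≥38, cost 876≤1634, side-effect rate 29≤33).
S7: not dominated.
S8: dominated by S1 (efficacy 84≥39, cost 2989≤3394, side-effect rate 18≤38).
S9: dominated by S5 (efficacy 82≥53, cost 1121≤2944, side-effect rate 20≤20).
S10: dominated by S1 (efficacy 84≥65, cost 2989≤3655, side-effect rate 18≤21).

S1, S3, S4, S5, S7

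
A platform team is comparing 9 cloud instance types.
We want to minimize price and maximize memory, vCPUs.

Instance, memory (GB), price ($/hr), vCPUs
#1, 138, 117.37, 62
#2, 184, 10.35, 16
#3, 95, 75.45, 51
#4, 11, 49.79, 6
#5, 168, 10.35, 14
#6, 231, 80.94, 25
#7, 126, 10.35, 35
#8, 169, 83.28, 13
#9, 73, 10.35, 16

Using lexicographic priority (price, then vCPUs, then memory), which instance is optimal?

First minimize price: best is 10.35, kept {#2, #5, #7, #9}.
Then maximize vCPUs: best is 35, kept {#7}.

#7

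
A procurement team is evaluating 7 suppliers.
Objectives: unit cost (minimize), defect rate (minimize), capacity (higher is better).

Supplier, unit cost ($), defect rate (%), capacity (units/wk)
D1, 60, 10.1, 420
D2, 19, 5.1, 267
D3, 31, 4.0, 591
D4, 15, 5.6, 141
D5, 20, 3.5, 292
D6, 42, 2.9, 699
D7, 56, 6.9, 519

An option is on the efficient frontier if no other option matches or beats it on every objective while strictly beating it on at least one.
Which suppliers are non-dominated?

D2, D3, D4, D5, D6

D1: dominated by D3 (unit cost 31≤60, defect rate 4.0≤10.1, capacity 591≥420).
D2: not dominated.
D3: not dominated.
D4: not dominated (best unit cost).
D5: not dominated.
D6: not dominated (best defect rate).
D7: dominated by D3 (unit cost 31≤56, defect rate 4.0≤6.9, capacity 591≥519).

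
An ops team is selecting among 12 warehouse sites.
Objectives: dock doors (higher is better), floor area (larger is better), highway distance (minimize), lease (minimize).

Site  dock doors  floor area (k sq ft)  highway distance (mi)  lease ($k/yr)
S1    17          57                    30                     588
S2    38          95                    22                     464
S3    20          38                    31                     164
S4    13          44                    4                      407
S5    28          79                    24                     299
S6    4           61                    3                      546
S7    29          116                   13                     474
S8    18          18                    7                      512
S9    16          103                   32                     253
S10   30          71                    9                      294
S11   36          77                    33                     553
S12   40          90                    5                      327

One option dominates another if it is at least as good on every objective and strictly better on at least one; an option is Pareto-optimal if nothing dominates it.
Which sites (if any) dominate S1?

S2: dock doors 38≥17, floor area 95≥57, highway distance 22≤30, lease 464≤588 — dominates S1.
S5: dock doors 28≥17, floor area 79≥57, highway distance 24≤30, lease 299≤588 — dominates S1.
S7: dock doors 29≥17, floor area 116≥57, highway distance 13≤30, lease 474≤588 — dominates S1.
S10: dock doors 30≥17, floor area 71≥57, highway distance 9≤30, lease 294≤588 — dominates S1.
S12: dock doors 40≥17, floor area 90≥57, highway distance 5≤30, lease 327≤588 — dominates S1.
Others (S3, S4, S6, S8, S9, S11) are each worse than S1 on at least one objective.

S2, S5, S7, S10, S12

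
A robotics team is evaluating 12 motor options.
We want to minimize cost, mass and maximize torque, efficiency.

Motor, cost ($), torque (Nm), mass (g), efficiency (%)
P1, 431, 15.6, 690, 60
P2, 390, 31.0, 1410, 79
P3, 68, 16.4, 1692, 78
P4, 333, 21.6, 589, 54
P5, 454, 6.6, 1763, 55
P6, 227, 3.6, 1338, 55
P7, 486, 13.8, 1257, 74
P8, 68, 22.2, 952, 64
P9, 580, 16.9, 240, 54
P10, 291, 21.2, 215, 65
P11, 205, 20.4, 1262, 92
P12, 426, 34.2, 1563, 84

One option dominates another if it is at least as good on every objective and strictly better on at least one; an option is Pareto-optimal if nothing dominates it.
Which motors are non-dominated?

P1: dominated by P10 (cost 291≤431, torque 21.2≥15.6, mass 215≤690, efficiency 65≥60).
P2: not dominated.
P3: not dominated.
P4: not dominated.
P5: dominated by P1 (cost 431≤454, torque 15.6≥6.6, mass 690≤1763, efficiency 60≥55).
P6: dominated by P8 (cost 68≤227, torque 22.2≥3.6, mass 952≤1338, efficiency 64≥55).
P7: not dominated.
P8: not dominated.
P9: dominated by P10 (cost 291≤580, torque 21.2≥16.9, mass 215≤240, efficiency 65≥54).
P10: not dominated (best mass).
P11: not dominated (best efficiency).
P12: not dominated (best torque).

P2, P3, P4, P7, P8, P10, P11, P12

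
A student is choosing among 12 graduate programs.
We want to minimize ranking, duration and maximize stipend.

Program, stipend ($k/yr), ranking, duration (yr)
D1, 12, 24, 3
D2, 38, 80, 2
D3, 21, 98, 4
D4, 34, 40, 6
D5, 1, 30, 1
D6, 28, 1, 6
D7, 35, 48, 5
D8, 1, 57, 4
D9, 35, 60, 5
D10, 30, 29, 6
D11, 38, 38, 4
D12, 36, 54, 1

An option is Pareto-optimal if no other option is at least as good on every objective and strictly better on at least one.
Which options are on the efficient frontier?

D1: not dominated.
D2: not dominated.
D3: dominated by D2 (stipend 38≥21, ranking 80≤98, duration 2≤4).
D4: dominated by D11 (stipend 38≥34, ranking 38≤40, duration 4≤6).
D5: not dominated.
D6: not dominated (best ranking).
D7: dominated by D11 (stipend 38≥35, ranking 38≤48, duration 4≤5).
D8: dominated by D1 (stipend 12≥1, ranking 24≤57, duration 3≤4).
D9: dominated by D7 (stipend 35≥35, ranking 48≤60, duration 5≤5).
D10: not dominated.
D11: not dominated.
D12: not dominated.

D1, D2, D5, D6, D10, D11, D12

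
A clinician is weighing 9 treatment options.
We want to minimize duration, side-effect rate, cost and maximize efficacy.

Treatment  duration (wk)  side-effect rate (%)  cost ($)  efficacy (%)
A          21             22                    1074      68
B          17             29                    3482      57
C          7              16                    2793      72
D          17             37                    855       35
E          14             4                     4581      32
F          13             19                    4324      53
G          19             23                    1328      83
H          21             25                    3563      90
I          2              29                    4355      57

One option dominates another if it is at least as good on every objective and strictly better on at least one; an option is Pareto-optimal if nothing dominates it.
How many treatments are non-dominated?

A: not dominated.
B: dominated by C (duration 7≤17, side-effect rate 16≤29, cost 2793≤3482, efficacy 72≥57).
C: not dominated.
D: not dominated (best cost).
E: not dominated (best side-effect rate).
F: dominated by C (duration 7≤13, side-effect rate 16≤19, cost 2793≤4324, efficacy 72≥53).
G: not dominated.
H: not dominated (best efficacy).
I: not dominated (best duration).
Pareto-optimal: A, C, D, E, G, H, I → 7.

7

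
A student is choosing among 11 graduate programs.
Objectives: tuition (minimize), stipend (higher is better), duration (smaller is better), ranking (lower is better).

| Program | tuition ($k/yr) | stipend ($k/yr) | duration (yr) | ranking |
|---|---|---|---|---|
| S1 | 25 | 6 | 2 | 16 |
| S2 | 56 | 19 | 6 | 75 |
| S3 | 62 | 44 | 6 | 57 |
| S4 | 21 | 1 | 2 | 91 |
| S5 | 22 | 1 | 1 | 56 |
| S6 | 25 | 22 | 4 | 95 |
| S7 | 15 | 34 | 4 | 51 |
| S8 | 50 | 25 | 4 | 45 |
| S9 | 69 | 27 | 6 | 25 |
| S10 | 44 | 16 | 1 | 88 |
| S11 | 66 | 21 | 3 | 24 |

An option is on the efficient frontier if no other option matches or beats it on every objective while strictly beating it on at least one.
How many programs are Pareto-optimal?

9

S1: not dominated (best ranking).
S2: dominated by S7 (tuition 15≤56, stipend 34≥19, duration 4≤6, ranking 51≤75).
S3: not dominated (best stipend).
S4: not dominated.
S5: not dominated.
S6: dominated by S7 (tuition 15≤25, stipend 34≥22, duration 4≤4, ranking 51≤95).
S7: not dominated (best tuition).
S8: not dominated.
S9: not dominated.
S10: not dominated.
S11: not dominated.
Pareto-optimal: S1, S3, S4, S5, S7, S8, S9, S10, S11 → 9.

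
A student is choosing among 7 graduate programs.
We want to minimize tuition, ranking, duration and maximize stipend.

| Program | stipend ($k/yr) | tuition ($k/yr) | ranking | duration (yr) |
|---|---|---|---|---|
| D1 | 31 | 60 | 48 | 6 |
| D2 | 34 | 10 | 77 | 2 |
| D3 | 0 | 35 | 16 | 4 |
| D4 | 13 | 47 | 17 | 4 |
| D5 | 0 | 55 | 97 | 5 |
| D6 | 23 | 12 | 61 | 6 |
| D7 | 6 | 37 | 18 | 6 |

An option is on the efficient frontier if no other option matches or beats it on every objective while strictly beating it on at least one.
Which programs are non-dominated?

D1: not dominated.
D2: not dominated (best stipend).
D3: not dominated (best ranking).
D4: not dominated.
D5: dominated by D2 (stipend 34≥0, tuition 10≤55, ranking 77≤97, duration 2≤5).
D6: not dominated.
D7: not dominated.

D1, D2, D3, D4, D6, D7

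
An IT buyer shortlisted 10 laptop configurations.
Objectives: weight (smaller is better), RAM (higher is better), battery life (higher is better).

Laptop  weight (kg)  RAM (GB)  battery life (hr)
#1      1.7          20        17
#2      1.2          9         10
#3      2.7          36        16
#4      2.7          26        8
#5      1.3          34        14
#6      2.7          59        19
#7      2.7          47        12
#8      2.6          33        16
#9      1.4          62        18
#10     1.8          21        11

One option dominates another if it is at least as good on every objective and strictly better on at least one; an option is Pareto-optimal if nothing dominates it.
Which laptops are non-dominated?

#1: dominated by #9 (weight 1.4≤1.7, RAM 62≥20, battery life 18≥17).
#2: not dominated (best weight).
#3: dominated by #6 (weight 2.7≤2.7, RAM 59≥36, battery life 19≥16).
#4: dominated by #3 (weight 2.7≤2.7, RAM 36≥26, battery life 16≥8).
#5: not dominated.
#6: not dominated (best battery life).
#7: dominated by #6 (weight 2.7≤2.7, RAM 59≥47, battery life 19≥12).
#8: dominated by #9 (weight 1.4≤2.6, RAM 62≥33, battery life 18≥16).
#9: not dominated (best RAM).
#10: dominated by #5 (weight 1.3≤1.8, RAM 34≥21, battery life 14≥11).

#2, #5, #6, #9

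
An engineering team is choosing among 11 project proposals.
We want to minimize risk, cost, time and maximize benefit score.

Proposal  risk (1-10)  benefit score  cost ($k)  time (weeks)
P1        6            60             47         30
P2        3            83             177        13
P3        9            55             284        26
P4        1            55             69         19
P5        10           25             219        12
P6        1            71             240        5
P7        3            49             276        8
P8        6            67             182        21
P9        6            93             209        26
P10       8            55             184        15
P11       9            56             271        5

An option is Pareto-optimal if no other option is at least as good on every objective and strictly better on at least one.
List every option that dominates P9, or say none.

P1: worse on benefit score (60 vs 93).
P2: worse on benefit score (83 vs 93).
P3: worse on risk (9 vs 6).
P4: worse on benefit score (55 vs 93).
P5: worse on risk (10 vs 6).
P6: worse on benefit score (71 vs 93).
P7: worse on benefit score (49 vs 93).
P8: worse on benefit score (67 vs 93).
P10: worse on risk (8 vs 6).
P11: worse on risk (9 vs 6).
No option dominates P9.

none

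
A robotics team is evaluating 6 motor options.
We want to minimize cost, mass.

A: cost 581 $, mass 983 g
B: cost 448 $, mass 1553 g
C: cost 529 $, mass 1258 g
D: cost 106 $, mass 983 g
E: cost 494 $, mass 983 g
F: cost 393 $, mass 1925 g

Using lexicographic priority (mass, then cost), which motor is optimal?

First minimize mass: best is 983, kept {A, D, E}.
Then minimize cost: best is 106, kept {D}.

D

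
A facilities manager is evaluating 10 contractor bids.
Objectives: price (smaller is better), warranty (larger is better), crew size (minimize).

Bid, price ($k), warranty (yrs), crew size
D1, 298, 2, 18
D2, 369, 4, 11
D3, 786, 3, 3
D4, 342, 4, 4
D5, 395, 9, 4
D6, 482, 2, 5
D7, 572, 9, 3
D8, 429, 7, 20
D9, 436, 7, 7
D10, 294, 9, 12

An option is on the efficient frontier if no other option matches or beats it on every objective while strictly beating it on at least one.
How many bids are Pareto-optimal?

4

D1: dominated by D10 (price 294≤298, warranty 9≥2, crew size 12≤18).
D2: dominated by D4 (price 342≤369, warranty 4≥4, crew size 4≤11).
D3: dominated by D7 (price 572≤786, warranty 9≥3, crew size 3≤3).
D4: not dominated.
D5: not dominated.
D6: dominated by D4 (price 342≤482, warranty 4≥2, crew size 4≤5).
D7: not dominated.
D8: dominated by D5 (price 395≤429, warranty 9≥7, crew size 4≤20).
D9: dominated by D5 (price 395≤436, warranty 9≥7, crew size 4≤7).
D10: not dominated (best price).
Pareto-optimal: D4, D5, D7, D10 → 4.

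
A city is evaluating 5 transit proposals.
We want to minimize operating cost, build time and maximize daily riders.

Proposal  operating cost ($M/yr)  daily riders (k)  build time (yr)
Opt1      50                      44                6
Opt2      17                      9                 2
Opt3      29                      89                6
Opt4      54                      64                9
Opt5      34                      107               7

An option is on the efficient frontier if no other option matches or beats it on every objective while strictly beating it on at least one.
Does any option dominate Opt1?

Opt3 vs Opt1: operating cost 29≤50, daily riders 89≥44, build time 6≤6 — Opt3 is at least as good on every objective and strictly better on at least one, so Opt3 dominates Opt1.

Yes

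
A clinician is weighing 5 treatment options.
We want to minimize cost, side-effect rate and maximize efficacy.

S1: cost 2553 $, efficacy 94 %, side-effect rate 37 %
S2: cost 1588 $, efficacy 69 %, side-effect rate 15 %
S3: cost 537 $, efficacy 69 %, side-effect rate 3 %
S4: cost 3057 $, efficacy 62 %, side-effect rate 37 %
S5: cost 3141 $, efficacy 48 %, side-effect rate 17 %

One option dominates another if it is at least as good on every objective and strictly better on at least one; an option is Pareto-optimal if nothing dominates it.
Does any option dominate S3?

S1: worse on cost (2553 vs 537).
S2: worse on cost (1588 vs 537).
S4: worse on cost (3057 vs 537).
S5: worse on cost (3141 vs 537).
No option is at least as good as S3 on every objective and strictly better on one.

No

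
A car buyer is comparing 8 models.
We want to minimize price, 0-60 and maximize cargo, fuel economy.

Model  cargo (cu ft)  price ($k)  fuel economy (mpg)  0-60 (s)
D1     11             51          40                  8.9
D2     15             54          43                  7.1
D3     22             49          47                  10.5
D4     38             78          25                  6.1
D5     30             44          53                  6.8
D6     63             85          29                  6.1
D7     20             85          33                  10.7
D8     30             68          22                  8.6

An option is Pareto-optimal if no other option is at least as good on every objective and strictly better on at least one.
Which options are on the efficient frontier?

D4, D5, D6

D1: dominated by D5 (cargo 30≥11, price 44≤51, fuel economy 53≥40, 0-60 6.8≤8.9).
D2: dominated by D5 (cargo 30≥15, price 44≤54, fuel economy 53≥43, 0-60 6.8≤7.1).
D3: dominated by D5 (cargo 30≥22, price 44≤49, fuel economy 53≥47, 0-60 6.8≤10.5).
D4: not dominated.
D5: not dominated (best price).
D6: not dominated (best cargo).
D7: dominated by D3 (cargo 22≥20, price 49≤85, fuel economy 47≥33, 0-60 10.5≤10.7).
D8: dominated by D5 (cargo 30≥30, price 44≤68, fuel economy 53≥22, 0-60 6.8≤8.6).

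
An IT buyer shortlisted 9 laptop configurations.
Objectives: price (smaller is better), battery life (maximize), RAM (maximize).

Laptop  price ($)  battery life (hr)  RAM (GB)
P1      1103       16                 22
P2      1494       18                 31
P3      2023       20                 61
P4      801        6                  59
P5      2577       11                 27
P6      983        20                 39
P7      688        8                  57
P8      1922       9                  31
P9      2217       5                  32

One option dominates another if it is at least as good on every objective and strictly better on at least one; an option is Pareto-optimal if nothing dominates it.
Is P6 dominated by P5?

P5 vs P6: P5 is worse on price (2577 vs 983), so it does not dominate P6.

No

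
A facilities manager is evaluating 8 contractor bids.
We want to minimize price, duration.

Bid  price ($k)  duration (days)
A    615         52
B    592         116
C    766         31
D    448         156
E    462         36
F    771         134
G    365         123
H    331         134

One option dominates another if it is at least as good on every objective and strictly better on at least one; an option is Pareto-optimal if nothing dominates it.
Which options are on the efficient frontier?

C, E, G, H

A: dominated by E (price 462≤615, duration 36≤52).
B: dominated by E (price 462≤592, duration 36≤116).
C: not dominated (best duration).
D: dominated by G (price 365≤448, duration 123≤156).
E: not dominated.
F: dominated by A (price 615≤771, duration 52≤134).
G: not dominated.
H: not dominated (best price).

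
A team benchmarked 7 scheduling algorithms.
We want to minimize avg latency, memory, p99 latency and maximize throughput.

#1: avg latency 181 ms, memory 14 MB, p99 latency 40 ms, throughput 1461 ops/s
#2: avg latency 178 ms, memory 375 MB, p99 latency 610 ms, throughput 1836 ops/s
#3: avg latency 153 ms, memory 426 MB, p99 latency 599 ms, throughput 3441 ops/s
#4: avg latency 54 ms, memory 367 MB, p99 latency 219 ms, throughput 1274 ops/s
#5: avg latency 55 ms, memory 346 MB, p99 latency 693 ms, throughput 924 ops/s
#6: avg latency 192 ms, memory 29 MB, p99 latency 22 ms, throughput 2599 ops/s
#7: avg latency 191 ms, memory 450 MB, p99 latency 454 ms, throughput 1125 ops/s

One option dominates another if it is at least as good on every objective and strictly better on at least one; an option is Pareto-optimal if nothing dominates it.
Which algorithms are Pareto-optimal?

#1, #2, #3, #4, #5, #6

#1: not dominated (best memory).
#2: not dominated.
#3: not dominated (best throughput).
#4: not dominated (best avg latency).
#5: not dominated.
#6: not dominated (best p99 latency).
#7: dominated by #1 (avg latency 181≤191, memory 14≤450, p99 latency 40≤454, throughput 1461≥1125).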